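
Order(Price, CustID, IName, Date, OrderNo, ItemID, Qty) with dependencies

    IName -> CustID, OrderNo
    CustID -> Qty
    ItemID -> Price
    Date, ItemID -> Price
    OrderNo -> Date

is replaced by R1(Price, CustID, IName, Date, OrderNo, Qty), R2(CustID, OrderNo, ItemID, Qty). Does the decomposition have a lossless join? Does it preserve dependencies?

lossy and not dependency-preserving

Lossless test: (CustID, OrderNo, Qty)⁺ = {CustID, Date, OrderNo, Qty}, which is a superkey of neither fragment — lossy.
Dependency preservation: the restricted closure of {ItemID} across the fragments never reaches {Price}, so ItemID → Price cannot be enforced without a join — not preserved.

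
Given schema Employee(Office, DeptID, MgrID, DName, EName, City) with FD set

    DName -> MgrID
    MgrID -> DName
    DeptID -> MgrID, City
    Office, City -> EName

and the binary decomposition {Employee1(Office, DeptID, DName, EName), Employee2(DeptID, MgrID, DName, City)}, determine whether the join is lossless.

Common attributes: Employee1 ∩ Employee2 = {DeptID, DName}.
Closure of {DeptID, DName}: DName → MgrID applies, adding MgrID; DeptID → MgrID, City applies, adding City. So (DeptID, DName)⁺ = {DeptID, MgrID, DName, City}.
This closure contains every attribute of Employee2, so Employee1 ∩ Employee2 → Employee2. The join is lossless.

Yes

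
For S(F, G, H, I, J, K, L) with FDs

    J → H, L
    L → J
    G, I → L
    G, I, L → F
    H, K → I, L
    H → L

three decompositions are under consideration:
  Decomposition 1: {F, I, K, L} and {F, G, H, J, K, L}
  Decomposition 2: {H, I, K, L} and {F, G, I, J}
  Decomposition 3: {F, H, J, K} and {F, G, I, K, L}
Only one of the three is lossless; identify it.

Decomposition 1

Decomposition 1: common = {F, K, L}, closure = {F, H, I, J, K, L} → lossless.
Decomposition 2: common = {I}, closure = {I} → lossy.
Decomposition 3: common = {F, K}, closure = {F, K} → lossy.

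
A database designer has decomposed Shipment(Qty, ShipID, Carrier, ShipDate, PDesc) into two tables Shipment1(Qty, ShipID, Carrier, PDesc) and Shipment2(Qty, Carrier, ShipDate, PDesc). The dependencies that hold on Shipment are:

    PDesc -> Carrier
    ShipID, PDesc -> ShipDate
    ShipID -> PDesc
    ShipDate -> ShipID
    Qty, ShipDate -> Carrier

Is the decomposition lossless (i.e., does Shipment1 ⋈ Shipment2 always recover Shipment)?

No

Common attributes: Shipment1 ∩ Shipment2 = {Qty, Carrier, PDesc}.
No dependency enlarges {Qty, Carrier, PDesc}, so (Qty, Carrier, PDesc)⁺ = {Qty, Carrier, PDesc}.
The closure contains neither all of Shipment1 = {Qty, ShipID, Carrier, PDesc} nor all of Shipment2 = {Qty, Carrier, ShipDate, PDesc}, so the common attributes are not a superkey of either fragment. The join is lossy.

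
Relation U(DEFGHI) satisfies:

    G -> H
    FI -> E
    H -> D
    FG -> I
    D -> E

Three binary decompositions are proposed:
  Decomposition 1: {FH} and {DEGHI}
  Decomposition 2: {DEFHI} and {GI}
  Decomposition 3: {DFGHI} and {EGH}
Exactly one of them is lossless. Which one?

Decomposition 1: common = {H}, closure = {DEH} → lossy.
Decomposition 2: common = {I}, closure = {I} → lossy.
Decomposition 3: common = {GH}, closure = {DEGH} → lossless.

Decomposition 3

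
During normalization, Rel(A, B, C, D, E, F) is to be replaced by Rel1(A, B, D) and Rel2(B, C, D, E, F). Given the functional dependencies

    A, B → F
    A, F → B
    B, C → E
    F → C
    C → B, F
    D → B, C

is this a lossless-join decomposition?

Yes

Common attributes: Rel1 ∩ Rel2 = {B, D}.
Closure of {B, D}: D → B, C applies, adding C; B, C → E applies, adding E; C → B, F applies, adding F. So (B, D)⁺ = {B, C, D, E, F}.
This closure contains every attribute of Rel2, so Rel1 ∩ Rel2 → Rel2. The join is lossless.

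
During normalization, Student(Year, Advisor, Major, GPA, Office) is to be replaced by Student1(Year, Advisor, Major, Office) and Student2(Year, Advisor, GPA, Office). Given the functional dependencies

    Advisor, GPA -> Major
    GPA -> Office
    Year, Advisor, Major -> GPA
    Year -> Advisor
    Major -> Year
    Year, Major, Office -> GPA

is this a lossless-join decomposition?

Common attributes: Student1 ∩ Student2 = {Year, Advisor, Office}.
No dependency enlarges {Year, Advisor, Office}, so (Year, Advisor, Office)⁺ = {Year, Advisor, Office}.
The closure contains neither all of Student1 = {Year, Advisor, Major, Office} nor all of Student2 = {Year, Advisor, GPA, Office}, so the common attributes are not a superkey of either fragment. The join is lossy.

No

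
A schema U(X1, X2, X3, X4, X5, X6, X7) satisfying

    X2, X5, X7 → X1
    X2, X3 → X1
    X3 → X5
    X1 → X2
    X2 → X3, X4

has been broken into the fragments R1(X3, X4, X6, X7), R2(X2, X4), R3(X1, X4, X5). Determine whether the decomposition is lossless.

Chase test. Columns are X1, X2, X3, X4, X5, X6, X7; row i has aⱼ where attribute j ∈ Ri, else bᵢⱼ.
Initial tableau (one row per fragment):
  row 1: b11 b12 a3 a4 b15 a6 a7
  row 2: b21 a2 b23 a4 b25 b26 b27
  row 3: a1 b32 b33 a4 a5 b36 b37
No row becomes fully distinguished — the join is lossy.

No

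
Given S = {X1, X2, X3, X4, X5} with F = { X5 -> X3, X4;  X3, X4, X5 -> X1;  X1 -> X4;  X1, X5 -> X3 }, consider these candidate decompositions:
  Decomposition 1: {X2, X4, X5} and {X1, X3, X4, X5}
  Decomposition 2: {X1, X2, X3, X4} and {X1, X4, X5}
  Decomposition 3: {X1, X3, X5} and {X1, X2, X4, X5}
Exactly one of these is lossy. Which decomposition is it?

Decomposition 2

Decomposition 1: common = {X4, X5}, closure = {X1, X3, X4, X5} → lossless.
Decomposition 2: common = {X1, X4}, closure = {X1, X4} → lossy.
Decomposition 3: common = {X1, X5}, closure = {X1, X3, X4, X5} → lossless.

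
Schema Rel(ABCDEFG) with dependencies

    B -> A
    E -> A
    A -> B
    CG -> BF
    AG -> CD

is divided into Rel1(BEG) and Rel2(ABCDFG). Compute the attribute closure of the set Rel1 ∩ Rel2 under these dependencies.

ABCDFG

Rel1 ∩ Rel2 = {BG}.
B → A applies, adding A
AG → CD applies, adding CD
CG → BF applies, adding F
Closure: {ABCDFG}.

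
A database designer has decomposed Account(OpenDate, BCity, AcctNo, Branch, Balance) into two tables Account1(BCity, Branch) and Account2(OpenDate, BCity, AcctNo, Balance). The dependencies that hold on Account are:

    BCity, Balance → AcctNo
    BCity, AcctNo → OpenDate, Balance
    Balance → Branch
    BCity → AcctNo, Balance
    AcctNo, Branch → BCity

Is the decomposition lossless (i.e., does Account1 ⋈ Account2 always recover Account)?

Yes

Common attributes: Account1 ∩ Account2 = {BCity}.
Closure of {BCity}: BCity → AcctNo, Balance applies, adding AcctNo, Balance; BCity, AcctNo → OpenDate, Balance applies, adding OpenDate; Balance → Branch applies, adding Branch. So (BCity)⁺ = {OpenDate, BCity, AcctNo, Branch, Balance}.
This closure contains every attribute of Account1, so Account1 ∩ Account2 → Account1. The join is lossless.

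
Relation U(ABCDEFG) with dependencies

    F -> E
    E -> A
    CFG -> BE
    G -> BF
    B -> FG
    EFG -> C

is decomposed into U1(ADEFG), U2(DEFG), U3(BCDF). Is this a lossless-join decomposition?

No

Chase test. Columns are ABCDEFG; row i has aⱼ where attribute j ∈ Ui, else bᵢⱼ.
Initial tableau (one row per fragment):
  row 1: a1 b12 b13 a4 a5 a6 a7
  row 2: b21 b22 b23 a4 a5 a6 a7
  row 3: b31 a2 a3 a4 b35 a6 b37
Rows 1 and 3 agree on F; apply F→E and equate their E entries.
Rows 1 and 2 agree on E; apply E→A and equate their A entries.
Rows 1 and 3 agree on E; apply E→A and equate their A entries.
Rows 1 and 2 agree on G; apply G→BF and equate their BF entries.
Rows 1 and 2 agree on EFG; apply EFG→C and equate their C entries.
No row becomes fully distinguished — the join is lossy.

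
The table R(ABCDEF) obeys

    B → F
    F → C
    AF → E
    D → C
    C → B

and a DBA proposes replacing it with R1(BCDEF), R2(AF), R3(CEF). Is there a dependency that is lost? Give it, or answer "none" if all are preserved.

Check AF → E: no single fragment contains all of {AEF}, and the restricted closure of {AF} across the fragments never reaches {E}.
B → F is preserved.
F → C is preserved.
D → C is preserved.
C → B is preserved.

AF → E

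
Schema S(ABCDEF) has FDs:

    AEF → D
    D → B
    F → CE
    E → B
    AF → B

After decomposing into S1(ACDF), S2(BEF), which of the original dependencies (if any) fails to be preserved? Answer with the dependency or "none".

Check D → B: no single fragment contains all of {BD}, and the restricted closure of {D} across the fragments never reaches {B}.
AEF → D is preserved.
F → CE is preserved.
E → B is preserved.
AF → B is preserved.

D → B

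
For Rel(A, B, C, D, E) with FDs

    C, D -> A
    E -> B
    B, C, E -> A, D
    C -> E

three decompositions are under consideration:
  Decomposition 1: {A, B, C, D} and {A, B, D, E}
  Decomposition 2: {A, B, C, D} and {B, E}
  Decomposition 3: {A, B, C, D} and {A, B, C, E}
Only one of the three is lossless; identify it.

Decomposition 3

Decomposition 1: common = {A, B, D}, closure = {A, B, D} → lossy.
Decomposition 2: common = {B}, closure = {B} → lossy.
Decomposition 3: common = {A, B, C}, closure = {A, B, C, D, E} → lossless.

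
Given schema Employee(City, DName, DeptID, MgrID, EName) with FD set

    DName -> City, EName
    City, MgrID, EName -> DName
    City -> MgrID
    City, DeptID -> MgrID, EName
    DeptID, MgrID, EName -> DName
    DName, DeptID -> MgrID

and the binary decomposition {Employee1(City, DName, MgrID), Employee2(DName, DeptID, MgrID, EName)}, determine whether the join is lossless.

Common attributes: Employee1 ∩ Employee2 = {DName, MgrID}.
Closure of {DName, MgrID}: DName → City, EName applies, adding City, EName. So (DName, MgrID)⁺ = {City, DName, MgrID, EName}.
This closure contains every attribute of Employee1, so Employee1 ∩ Employee2 → Employee1. The join is lossless.

Yes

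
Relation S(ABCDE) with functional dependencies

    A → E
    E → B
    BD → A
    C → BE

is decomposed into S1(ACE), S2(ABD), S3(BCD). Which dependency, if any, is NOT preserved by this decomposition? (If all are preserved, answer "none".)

Check E → B: no single fragment contains all of {BE}, and the restricted closure of {E} across the fragments never reaches {B}.
A → E is preserved.
BD → A is preserved.
C → BE is preserved.

E → B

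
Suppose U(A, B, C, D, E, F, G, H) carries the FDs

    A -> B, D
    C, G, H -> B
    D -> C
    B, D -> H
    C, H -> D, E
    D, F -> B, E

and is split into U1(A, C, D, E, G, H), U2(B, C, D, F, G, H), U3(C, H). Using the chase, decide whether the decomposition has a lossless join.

No

Chase test. Columns are A, B, C, D, E, F, G, H; row i has aⱼ where attribute j ∈ Ui, else bᵢⱼ.
Initial tableau (one row per fragment):
  row 1: a1 b12 a3 a4 a5 b16 a7 a8
  row 2: b21 a2 a3 a4 b25 a6 a7 a8
  row 3: b31 b32 a3 b34 b35 b36 b37 a8
Rows 1 and 2 agree on C, G, H; apply C, G, H→B and equate their B entries.
Rows 1 and 2 agree on C, H; apply C, H→D, E and equate their D, E entries.
Rows 1 and 3 agree on C, H; apply C, H→D, E and equate their D, E entries.
No row becomes fully distinguished — the join is lossy.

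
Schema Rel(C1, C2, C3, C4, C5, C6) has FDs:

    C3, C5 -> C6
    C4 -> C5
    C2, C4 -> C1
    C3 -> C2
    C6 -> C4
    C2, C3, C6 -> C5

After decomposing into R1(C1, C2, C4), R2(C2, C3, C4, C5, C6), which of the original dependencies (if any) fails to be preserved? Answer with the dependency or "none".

none

C3, C5 → C6 lies within R2.
C4 → C5 lies within R2.
C2, C4 → C1 lies within R1.
C3 → C2 lies within R2.
C6 → C4 lies within R2.
C2, C3, C6 → C5 lies within R2.
Every dependency is enforceable on the fragments, so the decomposition is dependency-preserving.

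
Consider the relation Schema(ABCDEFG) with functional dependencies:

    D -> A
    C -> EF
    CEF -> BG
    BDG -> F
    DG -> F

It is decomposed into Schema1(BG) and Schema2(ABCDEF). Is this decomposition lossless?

No

Common attributes: Schema1 ∩ Schema2 = {B}.
No dependency enlarges {B}, so (B)⁺ = {B}.
The closure contains neither all of Schema1 = {BG} nor all of Schema2 = {ABCDEF}, so the common attributes are not a superkey of either fragment. The join is lossy.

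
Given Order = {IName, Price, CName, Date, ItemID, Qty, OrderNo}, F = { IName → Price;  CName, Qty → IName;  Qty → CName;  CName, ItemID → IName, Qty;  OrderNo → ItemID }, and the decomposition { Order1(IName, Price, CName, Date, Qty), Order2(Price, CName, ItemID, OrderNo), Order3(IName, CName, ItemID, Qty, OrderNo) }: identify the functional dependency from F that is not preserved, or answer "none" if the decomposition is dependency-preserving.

none

IName → Price lies within Order1.
CName, Qty → IName lies within Order1.
Qty → CName lies within Order1.
CName, ItemID → IName, Qty lies within Order3.
OrderNo → ItemID lies within Order2.
Every dependency is enforceable on the fragments, so the decomposition is dependency-preserving.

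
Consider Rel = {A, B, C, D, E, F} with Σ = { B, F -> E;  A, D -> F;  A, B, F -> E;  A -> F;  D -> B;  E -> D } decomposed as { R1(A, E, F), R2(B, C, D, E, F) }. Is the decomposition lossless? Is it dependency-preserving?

lossy but dependency-preserving

Lossless test: (E, F)⁺ = {B, D, E, F}, which is a superkey of neither fragment — lossy.
Dependency preservation: A, D → F; A, B, F → E are not contained in any single fragment, but the restricted closure of each left-hand side across the fragments still reaches the right-hand side; the remaining FDs each lie inside some fragment. All dependencies are preserved.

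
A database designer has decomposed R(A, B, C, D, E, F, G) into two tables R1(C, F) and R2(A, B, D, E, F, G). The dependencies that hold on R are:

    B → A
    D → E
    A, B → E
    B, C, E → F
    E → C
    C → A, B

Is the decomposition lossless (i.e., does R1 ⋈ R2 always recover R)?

Common attributes: R1 ∩ R2 = {F}.
No dependency enlarges {F}, so (F)⁺ = {F}.
The closure contains neither all of R1 = {C, F} nor all of R2 = {A, B, D, E, F, G}, so the common attributes are not a superkey of either fragment. The join is lossy.

No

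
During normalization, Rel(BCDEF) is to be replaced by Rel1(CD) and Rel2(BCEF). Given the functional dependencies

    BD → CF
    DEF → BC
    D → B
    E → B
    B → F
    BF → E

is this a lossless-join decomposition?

Common attributes: Rel1 ∩ Rel2 = {C}.
No dependency enlarges {C}, so (C)⁺ = {C}.
The closure contains neither all of Rel1 = {CD} nor all of Rel2 = {BCEF}, so the common attributes are not a superkey of either fragment. The join is lossy.

No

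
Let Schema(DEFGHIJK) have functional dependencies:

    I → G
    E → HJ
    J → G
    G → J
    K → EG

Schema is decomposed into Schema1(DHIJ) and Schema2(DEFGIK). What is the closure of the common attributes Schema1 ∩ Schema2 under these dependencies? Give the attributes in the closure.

Schema1 ∩ Schema2 = {DI}.
I → G applies, adding G
G → J applies, adding J
Closure: {DGIJ}.

DGIJ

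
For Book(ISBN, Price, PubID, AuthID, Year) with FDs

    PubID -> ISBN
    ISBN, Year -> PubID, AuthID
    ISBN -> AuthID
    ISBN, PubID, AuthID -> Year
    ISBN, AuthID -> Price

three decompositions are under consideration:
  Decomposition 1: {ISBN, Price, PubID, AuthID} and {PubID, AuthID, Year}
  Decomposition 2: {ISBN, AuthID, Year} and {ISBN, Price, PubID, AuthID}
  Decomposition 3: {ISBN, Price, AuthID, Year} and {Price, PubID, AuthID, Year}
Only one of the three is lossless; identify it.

Decomposition 1: common = {PubID, AuthID}, closure = {ISBN, Price, PubID, AuthID, Year} → lossless.
Decomposition 2: common = {ISBN, AuthID}, closure = {ISBN, Price, AuthID} → lossy.
Decomposition 3: common = {Price, AuthID, Year}, closure = {Price, AuthID, Year} → lossy.

Decomposition 1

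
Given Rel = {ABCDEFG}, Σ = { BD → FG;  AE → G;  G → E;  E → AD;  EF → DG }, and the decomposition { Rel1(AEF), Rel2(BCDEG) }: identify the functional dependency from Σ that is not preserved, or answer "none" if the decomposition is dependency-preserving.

BD → FG

Check BD → FG: no single fragment contains all of {BDFG}, and the restricted closure of {BD} across the fragments never reaches {FG}.
AE → G is preserved.
G → E is preserved.
E → AD is preserved.
EF → DG is preserved.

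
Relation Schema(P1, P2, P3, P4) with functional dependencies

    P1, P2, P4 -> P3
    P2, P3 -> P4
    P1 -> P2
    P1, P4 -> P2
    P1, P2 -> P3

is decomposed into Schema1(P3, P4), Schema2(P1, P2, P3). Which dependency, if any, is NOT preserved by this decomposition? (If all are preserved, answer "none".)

P2, P3 -> P4

Check P2, P3 → P4: no single fragment contains all of {P2, P3, P4}, and the restricted closure of {P2, P3} across the fragments never reaches {P4}.
P1, P2, P4 → P3 is preserved.
P1 → P2 is preserved.
P1, P4 → P2 is preserved.
P1, P2 → P3 is preserved.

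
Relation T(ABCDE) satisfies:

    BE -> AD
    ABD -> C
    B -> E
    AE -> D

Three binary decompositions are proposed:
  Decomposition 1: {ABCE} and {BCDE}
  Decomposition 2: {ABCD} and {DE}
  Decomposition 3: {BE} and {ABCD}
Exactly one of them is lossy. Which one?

Decomposition 1: common = {BCE}, closure = {ABCDE} → lossless.
Decomposition 2: common = {D}, closure = {D} → lossy.
Decomposition 3: common = {B}, closure = {ABCDE} → lossless.

Decomposition 2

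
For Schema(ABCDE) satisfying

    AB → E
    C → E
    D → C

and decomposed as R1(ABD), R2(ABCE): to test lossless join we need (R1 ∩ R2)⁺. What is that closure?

R1 ∩ R2 = {AB}.
AB → E applies, adding E
Closure: {ABE}.

ABE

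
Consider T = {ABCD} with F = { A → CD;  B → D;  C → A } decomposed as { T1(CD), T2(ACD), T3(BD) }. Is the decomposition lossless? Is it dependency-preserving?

lossy but dependency-preserving

Lossless test (chase): Rows 1 and 2 agree on C; apply C→A and equate their A entries. No row becomes fully distinguished — the join is lossy.
Dependency preservation: every FD's attributes lie within a single fragment, so each can be enforced locally — preserved.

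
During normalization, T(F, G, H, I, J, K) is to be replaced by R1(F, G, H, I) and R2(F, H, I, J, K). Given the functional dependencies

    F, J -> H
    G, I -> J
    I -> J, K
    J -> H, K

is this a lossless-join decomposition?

Yes

Common attributes: R1 ∩ R2 = {F, H, I}.
Closure of {F, H, I}: I → J, K applies, adding J, K. So (F, H, I)⁺ = {F, H, I, J, K}.
This closure contains every attribute of R2, so R1 ∩ R2 → R2. The join is lossless.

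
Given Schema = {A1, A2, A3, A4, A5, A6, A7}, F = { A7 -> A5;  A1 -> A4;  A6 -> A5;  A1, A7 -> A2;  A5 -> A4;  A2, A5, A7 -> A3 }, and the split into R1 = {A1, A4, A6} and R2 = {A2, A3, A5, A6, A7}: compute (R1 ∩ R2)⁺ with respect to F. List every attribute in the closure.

R1 ∩ R2 = {A6}.
A6 → A5 applies, adding A5
A5 → A4 applies, adding A4
Closure: {A4, A5, A6}.

A4, A5, A6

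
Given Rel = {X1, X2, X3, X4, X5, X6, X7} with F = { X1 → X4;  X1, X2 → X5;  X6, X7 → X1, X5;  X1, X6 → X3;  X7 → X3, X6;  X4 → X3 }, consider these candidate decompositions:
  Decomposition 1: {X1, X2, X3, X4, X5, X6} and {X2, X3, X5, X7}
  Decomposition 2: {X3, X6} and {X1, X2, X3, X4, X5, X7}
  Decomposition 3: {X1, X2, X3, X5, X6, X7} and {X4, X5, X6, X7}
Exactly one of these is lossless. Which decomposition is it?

Decomposition 3

Decomposition 1: common = {X2, X3, X5}, closure = {X2, X3, X5} → lossy.
Decomposition 2: common = {X3}, closure = {X3} → lossy.
Decomposition 3: common = {X5, X6, X7}, closure = {X1, X3, X4, X5, X6, X7} → lossless.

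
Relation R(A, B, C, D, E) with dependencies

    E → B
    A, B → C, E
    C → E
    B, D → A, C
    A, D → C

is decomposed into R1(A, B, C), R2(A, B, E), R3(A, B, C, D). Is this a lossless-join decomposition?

Yes

Chase test. Columns are A, B, C, D, E; row i has aⱼ where attribute j ∈ Ri, else bᵢⱼ.
Initial tableau (one row per fragment):
  row 1: a1 a2 a3 b14 b15
  row 2: a1 a2 b23 b24 a5
  row 3: a1 a2 a3 a4 b35
Rows 1 and 2 agree on A, B; apply A, B→C, E and equate their C, E entries.
Rows 1 and 3 agree on A, B; apply A, B→C, E and equate their C, E entries.
Row 3 is now all distinguished symbols — the join is lossless.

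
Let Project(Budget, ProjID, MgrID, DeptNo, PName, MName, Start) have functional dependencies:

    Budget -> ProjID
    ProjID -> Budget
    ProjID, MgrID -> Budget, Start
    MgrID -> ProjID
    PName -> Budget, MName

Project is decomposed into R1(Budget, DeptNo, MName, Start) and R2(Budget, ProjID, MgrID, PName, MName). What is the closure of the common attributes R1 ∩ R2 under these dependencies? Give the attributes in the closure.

R1 ∩ R2 = {Budget, MName}.
Budget → ProjID applies, adding ProjID
Closure: {Budget, ProjID, MName}.

Budget, ProjID, MName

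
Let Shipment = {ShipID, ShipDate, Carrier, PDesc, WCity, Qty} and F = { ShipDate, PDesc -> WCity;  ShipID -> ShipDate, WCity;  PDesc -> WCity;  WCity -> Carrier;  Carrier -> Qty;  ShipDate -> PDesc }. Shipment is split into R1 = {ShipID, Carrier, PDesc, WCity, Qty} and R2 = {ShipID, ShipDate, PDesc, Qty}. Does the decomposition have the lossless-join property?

Common attributes: R1 ∩ R2 = {ShipID, PDesc, Qty}.
Closure of {ShipID, PDesc, Qty}: ShipID → ShipDate, WCity applies, adding ShipDate, WCity; WCity → Carrier applies, adding Carrier. So (ShipID, PDesc, Qty)⁺ = {ShipID, ShipDate, Carrier, PDesc, WCity, Qty}.
This closure contains every attribute of R1, so R1 ∩ R2 → R1. The join is lossless.

Yes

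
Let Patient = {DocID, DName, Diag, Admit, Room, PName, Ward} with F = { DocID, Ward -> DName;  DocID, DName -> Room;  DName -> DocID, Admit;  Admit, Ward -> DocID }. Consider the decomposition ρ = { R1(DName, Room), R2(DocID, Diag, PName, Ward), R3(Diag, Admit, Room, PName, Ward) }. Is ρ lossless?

Chase test. Columns are DocID, DName, Diag, Admit, Room, PName, Ward; row i has aⱼ where attribute j ∈ Ri, else bᵢⱼ.
Initial tableau (one row per fragment):
  row 1: b11 a2 b13 b14 a5 b16 b17
  row 2: a1 b22 a3 b24 b25 a6 a7
  row 3: b31 b32 a3 a4 a5 a6 a7
No row becomes fully distinguished — the join is lossy.

No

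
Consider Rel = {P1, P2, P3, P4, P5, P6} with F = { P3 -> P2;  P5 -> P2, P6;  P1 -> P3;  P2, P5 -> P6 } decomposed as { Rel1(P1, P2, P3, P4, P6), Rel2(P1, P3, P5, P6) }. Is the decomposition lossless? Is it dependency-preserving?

Lossless test: (P1, P3, P6)⁺ = {P1, P2, P3, P6}, which is a superkey of neither fragment — lossy.
Dependency preservation: the restricted closure of {P5} across the fragments never reaches {P2, P6}, so P5 → P2, P6 cannot be enforced without a join — not preserved.

lossy and not dependency-preserving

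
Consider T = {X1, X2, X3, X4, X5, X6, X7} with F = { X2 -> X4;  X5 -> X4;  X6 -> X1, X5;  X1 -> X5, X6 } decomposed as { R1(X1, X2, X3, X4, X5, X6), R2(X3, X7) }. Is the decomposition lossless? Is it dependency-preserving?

lossy but dependency-preserving

Lossless test: (X3)⁺ = {X3}, which is a superkey of neither fragment — lossy.
Dependency preservation: every FD's attributes lie within a single fragment, so each can be enforced locally — preserved.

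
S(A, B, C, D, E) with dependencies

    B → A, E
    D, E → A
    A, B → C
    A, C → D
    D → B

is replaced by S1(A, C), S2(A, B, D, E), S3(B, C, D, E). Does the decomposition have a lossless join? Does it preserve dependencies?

lossless but not dependency-preserving

Lossless test (chase): Rows 2 and 3 agree on B; apply B→A, E and equate their A, E entries. Rows 2 and 3 agree on A, B; apply A, B→C and equate their C entries. Rows 1 and 2 agree on A, C; apply A, C→D and equate their D entries. Rows 1 and 2 agree on D; apply D→B and equate their B entries. Rows 1 and 2 agree on B; apply B→A, E and equate their A, E entries. Row 1 is now all distinguished symbols — the join is lossless.
Dependency preservation: the restricted closure of {A, C} across the fragments never reaches {D}, so A, C → D cannot be enforced without a join — not preserved.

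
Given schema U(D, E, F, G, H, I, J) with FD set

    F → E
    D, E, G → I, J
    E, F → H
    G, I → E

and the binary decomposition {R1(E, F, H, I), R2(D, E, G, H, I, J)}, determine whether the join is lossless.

No

Common attributes: R1 ∩ R2 = {E, H, I}.
No dependency enlarges {E, H, I}, so (E, H, I)⁺ = {E, H, I}.
The closure contains neither all of R1 = {E, F, H, I} nor all of R2 = {D, E, G, H, I, J}, so the common attributes are not a superkey of either fragment. The join is lossy.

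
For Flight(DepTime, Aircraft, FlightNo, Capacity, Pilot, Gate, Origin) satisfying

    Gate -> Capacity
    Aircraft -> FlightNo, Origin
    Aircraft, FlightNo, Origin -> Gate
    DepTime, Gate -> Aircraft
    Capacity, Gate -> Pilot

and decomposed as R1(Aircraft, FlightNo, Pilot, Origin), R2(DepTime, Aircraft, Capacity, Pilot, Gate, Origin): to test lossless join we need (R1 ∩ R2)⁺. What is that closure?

R1 ∩ R2 = {Aircraft, Pilot, Origin}.
Aircraft → FlightNo, Origin applies, adding FlightNo
Aircraft, FlightNo, Origin → Gate applies, adding Gate
Gate → Capacity applies, adding Capacity
Closure: {Aircraft, FlightNo, Capacity, Pilot, Gate, Origin}.

Aircraft, FlightNo, Capacity, Pilot, Gate, Origin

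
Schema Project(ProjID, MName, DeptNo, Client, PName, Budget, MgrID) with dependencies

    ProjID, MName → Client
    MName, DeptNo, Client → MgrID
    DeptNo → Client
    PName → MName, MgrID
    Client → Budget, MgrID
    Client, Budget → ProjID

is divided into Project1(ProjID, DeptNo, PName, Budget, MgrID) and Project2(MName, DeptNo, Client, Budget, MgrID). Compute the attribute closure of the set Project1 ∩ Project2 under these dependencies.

ProjID, DeptNo, Client, Budget, MgrID

Project1 ∩ Project2 = {DeptNo, Budget, MgrID}.
DeptNo → Client applies, adding Client
Client, Budget → ProjID applies, adding ProjID
Closure: {ProjID, DeptNo, Client, Budget, MgrID}.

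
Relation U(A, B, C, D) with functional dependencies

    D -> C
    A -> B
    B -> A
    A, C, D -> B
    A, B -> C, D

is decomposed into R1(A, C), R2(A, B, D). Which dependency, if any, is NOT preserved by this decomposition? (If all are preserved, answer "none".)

D -> C

Check D → C: no single fragment contains all of {C, D}, and the restricted closure of {D} across the fragments never reaches {C}.
A → B is preserved.
B → A is preserved.
A, C, D → B is preserved.
A, B → C, D is preserved.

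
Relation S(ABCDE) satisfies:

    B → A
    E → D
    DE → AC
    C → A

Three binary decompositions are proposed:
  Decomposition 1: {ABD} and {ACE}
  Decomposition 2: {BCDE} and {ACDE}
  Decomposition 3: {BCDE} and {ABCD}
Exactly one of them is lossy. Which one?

Decomposition 1: common = {A}, closure = {A} → lossy.
Decomposition 2: common = {CDE}, closure = {ACDE} → lossless.
Decomposition 3: common = {BCD}, closure = {ABCD} → lossless.

Decomposition 1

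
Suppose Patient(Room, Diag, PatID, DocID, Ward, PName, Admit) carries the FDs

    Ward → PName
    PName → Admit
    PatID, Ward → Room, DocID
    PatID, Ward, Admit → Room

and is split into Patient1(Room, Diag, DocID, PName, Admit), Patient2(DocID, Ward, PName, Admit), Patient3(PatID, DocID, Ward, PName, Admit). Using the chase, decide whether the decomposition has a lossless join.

Chase test. Columns are Room, Diag, PatID, DocID, Ward, PName, Admit; row i has aⱼ where attribute j ∈ Patienti, else bᵢⱼ.
Initial tableau (one row per fragment):
  row 1: a1 a2 b13 a4 b15 a6 a7
  row 2: b21 b22 b23 a4 a5 a6 a7
  row 3: b31 b32 a3 a4 a5 a6 a7
No row becomes fully distinguished — the join is lossy.

No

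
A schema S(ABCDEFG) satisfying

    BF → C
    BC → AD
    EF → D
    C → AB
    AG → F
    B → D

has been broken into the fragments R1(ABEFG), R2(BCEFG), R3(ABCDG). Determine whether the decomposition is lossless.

Chase test. Columns are ABCDEFG; row i has aⱼ where attribute j ∈ Ri, else bᵢⱼ.
Initial tableau (one row per fragment):
  row 1: a1 a2 b13 b14 a5 a6 a7
  row 2: b21 a2 a3 b24 a5 a6 a7
  row 3: a1 a2 a3 a4 b35 b36 a7
Rows 1 and 2 agree on BF; apply BF→C and equate their C entries.
Rows 1 and 2 agree on BC; apply BC→AD and equate their AD entries.
Rows 1 and 3 agree on BC; apply BC→AD and equate their AD entries.
Rows 1 and 3 agree on AG; apply AG→F and equate their F entries.
Row 1 is now all distinguished symbols — the join is lossless.

Yes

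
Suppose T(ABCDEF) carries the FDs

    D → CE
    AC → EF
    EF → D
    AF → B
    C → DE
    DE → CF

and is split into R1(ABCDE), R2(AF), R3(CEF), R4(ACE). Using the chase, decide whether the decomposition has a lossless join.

Chase test. Columns are ABCDEF; row i has aⱼ where attribute j ∈ Ri, else bᵢⱼ.
Initial tableau (one row per fragment):
  row 1: a1 a2 a3 a4 a5 b16
  row 2: a1 b22 b23 b24 b25 a6
  row 3: b31 b32 a3 b34 a5 a6
  row 4: a1 b42 a3 b44 a5 b46
Rows 1 and 4 agree on AC; apply AC→EF and equate their EF entries.
Rows 1 and 4 agree on EF; apply EF→D and equate their D entries.
Rows 1 and 4 agree on AF; apply AF→B and equate their B entries.
Rows 1 and 3 agree on C; apply C→DE and equate their DE entries.
Rows 1 and 3 agree on DE; apply DE→CF and equate their CF entries.
Rows 1 and 2 agree on AF; apply AF→B and equate their B entries.
Row 1 is now all distinguished symbols — the join is lossless.

Yes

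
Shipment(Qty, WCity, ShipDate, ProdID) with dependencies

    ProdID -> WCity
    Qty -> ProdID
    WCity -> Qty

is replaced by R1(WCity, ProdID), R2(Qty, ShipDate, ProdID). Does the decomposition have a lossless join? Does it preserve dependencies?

lossless and dependency-preserving

Lossless test: (ProdID)⁺ = {Qty, WCity, ProdID}, which contains all of one fragment — lossless.
Dependency preservation: WCity → Qty is not contained in any single fragment, but the restricted closure of its left-hand side across the fragments still reaches the right-hand side; the remaining FDs each lie inside some fragment. All dependencies are preserved.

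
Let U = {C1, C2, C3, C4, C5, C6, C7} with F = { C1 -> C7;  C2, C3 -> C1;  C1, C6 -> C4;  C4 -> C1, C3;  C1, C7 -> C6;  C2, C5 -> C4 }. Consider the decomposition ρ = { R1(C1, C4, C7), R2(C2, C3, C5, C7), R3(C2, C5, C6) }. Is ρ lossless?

Chase test. Columns are C1, C2, C3, C4, C5, C6, C7; row i has aⱼ where attribute j ∈ Ri, else bᵢⱼ.
Initial tableau (one row per fragment):
  row 1: a1 b12 b13 a4 b15 b16 a7
  row 2: b21 a2 a3 b24 a5 b26 a7
  row 3: b31 a2 b33 b34 a5 a6 b37
Rows 2 and 3 agree on C2, C5; apply C2, C5→C4 and equate their C4 entries.
Rows 2 and 3 agree on C4; apply C4→C1, C3 and equate their C1, C3 entries.
Rows 2 and 3 agree on C1; apply C1→C7 and equate their C7 entries.
Rows 2 and 3 agree on C1, C7; apply C1, C7→C6 and equate their C6 entries.
No row becomes fully distinguished — the join is lossy.

No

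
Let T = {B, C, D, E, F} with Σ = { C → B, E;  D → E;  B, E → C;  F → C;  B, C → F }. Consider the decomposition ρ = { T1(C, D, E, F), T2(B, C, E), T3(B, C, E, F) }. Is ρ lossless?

Yes

Chase test. Columns are B, C, D, E, F; row i has aⱼ where attribute j ∈ Ti, else bᵢⱼ.
Initial tableau (one row per fragment):
  row 1: b11 a2 a3 a4 a5
  row 2: a1 a2 b23 a4 b25
  row 3: a1 a2 b33 a4 a5
Rows 1 and 2 agree on C; apply C→B, E and equate their B, E entries.
Rows 1 and 2 agree on B, C; apply B, C→F and equate their F entries.
Row 1 is now all distinguished symbols — the join is lossless.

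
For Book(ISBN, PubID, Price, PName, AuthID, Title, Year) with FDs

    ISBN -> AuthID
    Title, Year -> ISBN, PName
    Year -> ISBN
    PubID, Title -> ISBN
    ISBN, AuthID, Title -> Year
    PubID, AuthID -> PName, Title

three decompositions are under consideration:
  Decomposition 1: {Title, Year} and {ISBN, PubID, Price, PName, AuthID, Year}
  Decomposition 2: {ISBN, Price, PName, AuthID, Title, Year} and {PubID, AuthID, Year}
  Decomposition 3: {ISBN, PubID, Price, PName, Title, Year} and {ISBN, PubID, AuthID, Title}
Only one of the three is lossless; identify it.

Decomposition 1: common = {Year}, closure = {ISBN, AuthID, Year} → lossy.
Decomposition 2: common = {AuthID, Year}, closure = {ISBN, AuthID, Year} → lossy.
Decomposition 3: common = {ISBN, PubID, Title}, closure = {ISBN, PubID, PName, AuthID, Title, Year} → lossless.

Decomposition 3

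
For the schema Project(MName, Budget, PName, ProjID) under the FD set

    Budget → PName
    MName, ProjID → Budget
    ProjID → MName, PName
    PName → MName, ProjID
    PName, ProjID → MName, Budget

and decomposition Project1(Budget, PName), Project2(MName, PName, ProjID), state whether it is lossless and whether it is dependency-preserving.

Lossless test: (PName)⁺ = {MName, Budget, PName, ProjID}, which contains all of one fragment — lossless.
Dependency preservation: MName, ProjID → Budget; PName, ProjID → MName, Budget are not contained in any single fragment, but the restricted closure of each left-hand side across the fragments still reaches the right-hand side; the remaining FDs each lie inside some fragment. All dependencies are preserved.

lossless and dependency-preserving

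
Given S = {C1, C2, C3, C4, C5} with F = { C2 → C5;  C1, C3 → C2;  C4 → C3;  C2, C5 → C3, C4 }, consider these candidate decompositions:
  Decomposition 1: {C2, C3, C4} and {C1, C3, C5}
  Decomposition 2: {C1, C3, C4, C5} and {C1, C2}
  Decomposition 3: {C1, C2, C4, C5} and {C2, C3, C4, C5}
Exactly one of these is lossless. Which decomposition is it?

Decomposition 3

Decomposition 1: common = {C3}, closure = {C3} → lossy.
Decomposition 2: common = {C1}, closure = {C1} → lossy.
Decomposition 3: common = {C2, C4, C5}, closure = {C2, C3, C4, C5} → lossless.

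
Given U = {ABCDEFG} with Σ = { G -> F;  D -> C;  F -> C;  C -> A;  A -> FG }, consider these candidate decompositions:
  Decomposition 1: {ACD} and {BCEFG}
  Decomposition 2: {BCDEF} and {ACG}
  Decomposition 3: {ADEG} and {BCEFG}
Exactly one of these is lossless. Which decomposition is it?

Decomposition 2

Decomposition 1: common = {C}, closure = {ACFG} → lossy.
Decomposition 2: common = {C}, closure = {ACFG} → lossless.
Decomposition 3: common = {EG}, closure = {ACEFG} → lossy.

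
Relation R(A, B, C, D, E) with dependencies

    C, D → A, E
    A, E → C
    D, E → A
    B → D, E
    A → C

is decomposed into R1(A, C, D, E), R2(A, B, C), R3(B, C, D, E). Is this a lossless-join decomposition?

Yes

Chase test. Columns are A, B, C, D, E; row i has aⱼ where attribute j ∈ Ri, else bᵢⱼ.
Initial tableau (one row per fragment):
  row 1: a1 b12 a3 a4 a5
  row 2: a1 a2 a3 b24 b25
  row 3: b31 a2 a3 a4 a5
Rows 1 and 3 agree on C, D; apply C, D→A, E and equate their A, E entries.
Rows 2 and 3 agree on B; apply B→D, E and equate their D, E entries.
Row 2 is now all distinguished symbols — the join is lossless.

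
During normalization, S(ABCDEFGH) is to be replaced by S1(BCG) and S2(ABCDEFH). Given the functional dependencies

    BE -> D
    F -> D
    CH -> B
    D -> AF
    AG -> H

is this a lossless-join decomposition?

No

Common attributes: S1 ∩ S2 = {BC}.
No dependency enlarges {BC}, so (BC)⁺ = {BC}.
The closure contains neither all of S1 = {BCG} nor all of S2 = {ABCDEFH}, so the common attributes are not a superkey of either fragment. The join is lossy.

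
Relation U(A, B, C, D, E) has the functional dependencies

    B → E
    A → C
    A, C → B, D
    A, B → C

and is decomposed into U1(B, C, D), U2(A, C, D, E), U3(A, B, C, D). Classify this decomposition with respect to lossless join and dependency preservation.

lossless but not dependency-preserving

Lossless test (chase): Rows 1 and 3 agree on B; apply B→E and equate their E entries. Rows 2 and 3 agree on A, C; apply A, C→B, D and equate their B, D entries. Rows 1 and 2 agree on B; apply B→E and equate their E entries. Row 2 is now all distinguished symbols — the join is lossless.
Dependency preservation: the restricted closure of {B} across the fragments never reaches {E}, so B → E cannot be enforced without a join — not preserved.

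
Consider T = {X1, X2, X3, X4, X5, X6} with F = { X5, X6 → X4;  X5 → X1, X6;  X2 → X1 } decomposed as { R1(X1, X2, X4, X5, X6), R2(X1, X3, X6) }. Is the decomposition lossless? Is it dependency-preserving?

Lossless test: (X1, X6)⁺ = {X1, X6}, which is a superkey of neither fragment — lossy.
Dependency preservation: every FD's attributes lie within a single fragment, so each can be enforced locally — preserved.

lossy but dependency-preserving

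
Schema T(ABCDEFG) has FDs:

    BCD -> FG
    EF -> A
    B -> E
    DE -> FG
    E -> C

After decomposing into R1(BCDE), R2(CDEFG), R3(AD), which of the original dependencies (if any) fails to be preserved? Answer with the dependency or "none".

Check EF → A: no single fragment contains all of {AEF}, and the restricted closure of {EF} across the fragments never reaches {A}.
BCD → FG is preserved.
B → E is preserved.
DE → FG is preserved.
E → C is preserved.

EF -> A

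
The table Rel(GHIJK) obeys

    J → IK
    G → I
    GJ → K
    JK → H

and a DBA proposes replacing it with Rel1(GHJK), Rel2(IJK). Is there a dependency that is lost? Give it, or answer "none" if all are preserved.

Check G → I: no single fragment contains all of {GI}, and the restricted closure of {G} across the fragments never reaches {I}.
J → IK is preserved.
GJ → K is preserved.
JK → H is preserved.

G → I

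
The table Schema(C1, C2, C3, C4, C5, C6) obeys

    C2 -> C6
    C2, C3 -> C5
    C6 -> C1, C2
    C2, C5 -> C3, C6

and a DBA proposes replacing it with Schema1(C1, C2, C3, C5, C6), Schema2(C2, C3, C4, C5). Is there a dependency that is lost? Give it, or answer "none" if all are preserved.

none

C2 → C6 lies within Schema1.
C2, C3 → C5 lies within Schema1.
C6 → C1, C2 lies within Schema1.
C2, C5 → C3, C6 lies within Schema1.
Every dependency is enforceable on the fragments, so the decomposition is dependency-preserving.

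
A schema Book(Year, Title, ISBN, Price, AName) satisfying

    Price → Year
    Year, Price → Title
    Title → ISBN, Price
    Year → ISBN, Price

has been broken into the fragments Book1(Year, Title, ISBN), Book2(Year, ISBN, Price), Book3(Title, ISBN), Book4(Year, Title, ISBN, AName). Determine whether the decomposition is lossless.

Chase test. Columns are Year, Title, ISBN, Price, AName; row i has aⱼ where attribute j ∈ Booki, else bᵢⱼ.
Initial tableau (one row per fragment):
  row 1: a1 a2 a3 b14 b15
  row 2: a1 b22 a3 a4 b25
  row 3: b31 a2 a3 b34 b35
  row 4: a1 a2 a3 b44 a5
Rows 1 and 3 agree on Title; apply Title→ISBN, Price and equate their ISBN, Price entries.
Rows 1 and 4 agree on Title; apply Title→ISBN, Price and equate their ISBN, Price entries.
Rows 1 and 2 agree on Year; apply Year→ISBN, Price and equate their ISBN, Price entries.
Rows 1 and 3 agree on Price; apply Price→Year and equate their Year entries.
Rows 1 and 2 agree on Year, Price; apply Year, Price→Title and equate their Title entries.
Row 4 is now all distinguished symbols — the join is lossless.

Yes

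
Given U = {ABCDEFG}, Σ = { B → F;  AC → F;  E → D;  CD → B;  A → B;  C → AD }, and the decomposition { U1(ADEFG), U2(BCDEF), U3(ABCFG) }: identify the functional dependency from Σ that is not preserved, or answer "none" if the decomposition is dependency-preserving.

B → F lies within U2.
AC → F lies within U3.
E → D lies within U1.
CD → B lies within U2.
A → B lies within U3.
C → AD: restricted closure across fragments reaches AD.
Every dependency is enforceable on the fragments, so the decomposition is dependency-preserving.

none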